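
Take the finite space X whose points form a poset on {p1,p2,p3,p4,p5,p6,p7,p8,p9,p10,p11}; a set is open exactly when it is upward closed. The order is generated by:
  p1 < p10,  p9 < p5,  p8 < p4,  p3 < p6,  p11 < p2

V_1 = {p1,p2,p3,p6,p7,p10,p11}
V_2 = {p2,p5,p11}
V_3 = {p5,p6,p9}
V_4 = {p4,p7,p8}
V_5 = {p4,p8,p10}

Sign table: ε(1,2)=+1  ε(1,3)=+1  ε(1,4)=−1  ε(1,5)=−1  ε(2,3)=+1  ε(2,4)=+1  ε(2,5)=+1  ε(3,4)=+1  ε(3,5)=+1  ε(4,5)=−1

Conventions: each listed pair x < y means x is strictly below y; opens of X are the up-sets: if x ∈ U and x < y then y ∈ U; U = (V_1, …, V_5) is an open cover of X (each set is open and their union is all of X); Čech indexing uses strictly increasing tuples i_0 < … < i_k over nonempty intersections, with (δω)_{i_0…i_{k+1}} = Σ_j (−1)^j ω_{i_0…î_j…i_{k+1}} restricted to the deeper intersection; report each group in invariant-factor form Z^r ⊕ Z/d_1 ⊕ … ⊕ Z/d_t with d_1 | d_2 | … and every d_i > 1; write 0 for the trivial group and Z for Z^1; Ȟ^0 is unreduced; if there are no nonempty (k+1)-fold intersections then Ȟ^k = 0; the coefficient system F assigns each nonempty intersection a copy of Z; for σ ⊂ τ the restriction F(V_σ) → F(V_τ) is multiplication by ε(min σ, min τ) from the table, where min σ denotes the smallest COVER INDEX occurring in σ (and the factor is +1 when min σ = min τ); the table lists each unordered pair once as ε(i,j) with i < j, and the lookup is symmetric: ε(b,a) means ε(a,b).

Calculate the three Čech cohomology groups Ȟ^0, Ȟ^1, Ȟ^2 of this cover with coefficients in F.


cover nerve:
  V12={p2,p11} V13={p6} V14={p7} V15={p10} V23={p5} V45={p4,p8}
C dims 5,6; δ0: rk 5, SNF 1^4·2
Ȟ^0: (5−5)−0=0 ⇒ 0
Ȟ^1: (6−0)−5=1 plus torsion [2] ⇒ Z ⊕ Z/2
Ȟ^2: (0−0)−0=0 ⇒ 0

Ȟ^0(U;F) ≅ 0, Ȟ^1(U;F) ≅ Z ⊕ Z/2 and Ȟ^2(U;F) ≅ 0


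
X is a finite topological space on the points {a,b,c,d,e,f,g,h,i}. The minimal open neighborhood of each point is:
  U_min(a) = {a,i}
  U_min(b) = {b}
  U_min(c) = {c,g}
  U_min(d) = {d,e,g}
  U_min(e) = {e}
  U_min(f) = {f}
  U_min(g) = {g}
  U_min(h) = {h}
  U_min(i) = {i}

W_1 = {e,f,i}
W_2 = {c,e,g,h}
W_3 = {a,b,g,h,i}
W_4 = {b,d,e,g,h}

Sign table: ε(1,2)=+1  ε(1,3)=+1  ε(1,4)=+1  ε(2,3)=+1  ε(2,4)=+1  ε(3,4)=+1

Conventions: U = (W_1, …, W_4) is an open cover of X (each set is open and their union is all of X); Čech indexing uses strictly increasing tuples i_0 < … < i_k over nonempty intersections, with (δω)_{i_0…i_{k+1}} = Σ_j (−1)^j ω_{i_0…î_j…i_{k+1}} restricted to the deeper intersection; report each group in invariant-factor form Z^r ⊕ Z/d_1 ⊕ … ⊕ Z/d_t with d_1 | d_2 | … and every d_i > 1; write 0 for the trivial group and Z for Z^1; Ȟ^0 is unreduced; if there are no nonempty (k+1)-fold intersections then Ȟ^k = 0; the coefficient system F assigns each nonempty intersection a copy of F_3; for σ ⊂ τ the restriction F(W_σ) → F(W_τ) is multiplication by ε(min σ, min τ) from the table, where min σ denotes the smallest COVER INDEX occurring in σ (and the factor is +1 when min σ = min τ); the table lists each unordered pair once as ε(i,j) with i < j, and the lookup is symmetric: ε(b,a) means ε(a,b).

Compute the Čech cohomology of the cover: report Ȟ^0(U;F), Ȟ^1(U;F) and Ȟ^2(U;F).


Ȟ^0 ≅ Z/3,  Ȟ^1 ≅ Z/3,  Ȟ^2 ≅ 0

nonempty overlaps:
  W12={e} W13={i} W14={e} W23={g,h} W24={e,g,h} W34={b,g,h}
  W124={e} W234={g,h}
C dims 4,6,2; δ0: rk_F3 3; δ1: rk_F3 2
degree 0: 4−3−0 = 1 → Ȟ^0 ≅ Z/3
degree 1: 6−2−3 = 1 → Ȟ^1 ≅ Z/3
degree 2: 2−0−2 = 0 → Ȟ^2 ≅ 0


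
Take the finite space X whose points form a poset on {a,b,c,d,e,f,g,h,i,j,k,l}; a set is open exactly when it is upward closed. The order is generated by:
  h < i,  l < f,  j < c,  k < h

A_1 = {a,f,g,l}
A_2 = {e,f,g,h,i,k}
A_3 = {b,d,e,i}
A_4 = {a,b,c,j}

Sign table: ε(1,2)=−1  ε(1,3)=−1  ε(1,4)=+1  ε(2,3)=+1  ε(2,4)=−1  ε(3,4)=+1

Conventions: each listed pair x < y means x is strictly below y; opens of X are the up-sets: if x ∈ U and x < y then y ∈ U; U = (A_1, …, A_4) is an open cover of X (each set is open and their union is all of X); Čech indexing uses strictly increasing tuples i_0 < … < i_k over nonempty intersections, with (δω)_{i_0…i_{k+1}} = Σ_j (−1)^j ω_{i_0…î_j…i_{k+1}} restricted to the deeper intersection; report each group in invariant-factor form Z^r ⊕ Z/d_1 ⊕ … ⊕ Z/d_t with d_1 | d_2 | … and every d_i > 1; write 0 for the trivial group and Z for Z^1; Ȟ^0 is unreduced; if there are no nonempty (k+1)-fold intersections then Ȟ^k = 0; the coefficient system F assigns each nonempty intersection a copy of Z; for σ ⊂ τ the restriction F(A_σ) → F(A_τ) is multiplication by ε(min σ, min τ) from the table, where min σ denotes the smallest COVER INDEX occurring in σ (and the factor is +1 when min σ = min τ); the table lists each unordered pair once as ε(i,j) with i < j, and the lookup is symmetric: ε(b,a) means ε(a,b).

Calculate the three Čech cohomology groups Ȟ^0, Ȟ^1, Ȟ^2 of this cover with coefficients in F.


Ȟ^0 = 0,  Ȟ^1 = Z/2,  Ȟ^2 = 0

nerve simplices:
  A12={f,g} A14={a} A23={e,i} A34={b}
C dims 4,4; δ0: rk 4, SNF 1^3·2
degree 0: 4−4−0 = 0 → Ȟ^0 ≅ 0
degree 1: 4−0−4 = 0 plus torsion [2] → Ȟ^1 ≅ Z/2
degree 2: 0−0−0 = 0 → Ȟ^2 ≅ 0


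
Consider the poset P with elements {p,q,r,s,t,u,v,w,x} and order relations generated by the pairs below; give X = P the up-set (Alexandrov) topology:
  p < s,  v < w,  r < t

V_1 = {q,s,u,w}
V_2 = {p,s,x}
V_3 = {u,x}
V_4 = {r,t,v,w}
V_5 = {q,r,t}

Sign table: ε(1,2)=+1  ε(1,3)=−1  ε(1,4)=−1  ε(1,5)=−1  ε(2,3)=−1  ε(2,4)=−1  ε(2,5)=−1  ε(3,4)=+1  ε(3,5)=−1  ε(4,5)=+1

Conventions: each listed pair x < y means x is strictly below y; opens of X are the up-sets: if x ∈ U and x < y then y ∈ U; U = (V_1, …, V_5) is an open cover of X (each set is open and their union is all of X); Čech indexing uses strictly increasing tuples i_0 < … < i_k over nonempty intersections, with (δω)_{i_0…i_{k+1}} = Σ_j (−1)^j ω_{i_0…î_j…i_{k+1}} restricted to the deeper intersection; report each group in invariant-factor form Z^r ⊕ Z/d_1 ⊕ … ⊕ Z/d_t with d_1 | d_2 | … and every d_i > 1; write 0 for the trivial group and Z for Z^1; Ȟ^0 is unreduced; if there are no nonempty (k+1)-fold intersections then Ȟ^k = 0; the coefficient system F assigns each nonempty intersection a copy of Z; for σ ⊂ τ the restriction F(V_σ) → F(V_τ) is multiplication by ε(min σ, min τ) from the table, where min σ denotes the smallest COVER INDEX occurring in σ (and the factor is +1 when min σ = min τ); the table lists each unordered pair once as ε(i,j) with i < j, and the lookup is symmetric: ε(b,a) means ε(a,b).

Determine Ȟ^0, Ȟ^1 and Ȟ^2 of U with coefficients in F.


nonempty overlaps:
  V12={s} V13={u} V14={w} V15={q} V23={x} V45={r,t}
C dims 5,6; δ0: rk 4, SNF 1^4
degree 0: 5−4−0 = 1 → Ȟ^0 ≅ Z
degree 1: 6−0−4 = 2 → Ȟ^1 ≅ Z^2
degree 2: 0−0−0 = 0 → Ȟ^2 ≅ 0

Ȟ^0(U;F) ≅ Z; Ȟ^1(U;F) ≅ Z^2; Ȟ^2(U;F) ≅ 0


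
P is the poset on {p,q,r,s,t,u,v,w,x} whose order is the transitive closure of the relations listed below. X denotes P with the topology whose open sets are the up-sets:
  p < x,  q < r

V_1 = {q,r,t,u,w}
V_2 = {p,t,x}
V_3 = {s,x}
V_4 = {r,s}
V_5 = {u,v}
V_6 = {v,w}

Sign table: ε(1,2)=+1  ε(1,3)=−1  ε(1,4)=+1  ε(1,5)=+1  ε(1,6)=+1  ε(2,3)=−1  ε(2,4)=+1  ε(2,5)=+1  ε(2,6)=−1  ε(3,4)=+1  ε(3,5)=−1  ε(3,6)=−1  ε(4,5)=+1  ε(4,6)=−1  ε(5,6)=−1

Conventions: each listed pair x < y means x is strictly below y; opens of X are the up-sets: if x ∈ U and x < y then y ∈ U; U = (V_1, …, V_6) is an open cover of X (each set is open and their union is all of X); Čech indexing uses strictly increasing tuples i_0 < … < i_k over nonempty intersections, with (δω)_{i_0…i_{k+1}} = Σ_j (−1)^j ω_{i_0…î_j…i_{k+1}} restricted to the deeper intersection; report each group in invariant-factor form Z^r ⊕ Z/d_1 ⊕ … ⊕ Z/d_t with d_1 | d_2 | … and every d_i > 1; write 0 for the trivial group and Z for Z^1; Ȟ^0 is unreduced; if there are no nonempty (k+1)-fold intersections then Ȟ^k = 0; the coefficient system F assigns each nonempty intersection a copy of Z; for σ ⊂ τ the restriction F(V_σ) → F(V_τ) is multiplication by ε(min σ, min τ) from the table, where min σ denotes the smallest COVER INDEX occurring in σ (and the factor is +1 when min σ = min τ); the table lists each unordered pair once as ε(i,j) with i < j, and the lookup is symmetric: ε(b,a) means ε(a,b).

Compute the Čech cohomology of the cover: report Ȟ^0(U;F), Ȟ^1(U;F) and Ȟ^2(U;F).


Ȟ^0 ≅ 0,  Ȟ^1 ≅ Z ⊕ Z/2,  Ȟ^2 ≅ 0

cover nerve:
  V12={t} V14={r} V15={u} V16={w} V23={x} V34={s} V56={v}
C dims 6,7; δ0: rk 6, SNF 1^5·2
Ȟ^0: (6−6)−0=0 ⇒ 0
Ȟ^1: (7−0)−6=1 plus torsion [2] ⇒ Z ⊕ Z/2
Ȟ^2: (0−0)−0=0 ⇒ 0


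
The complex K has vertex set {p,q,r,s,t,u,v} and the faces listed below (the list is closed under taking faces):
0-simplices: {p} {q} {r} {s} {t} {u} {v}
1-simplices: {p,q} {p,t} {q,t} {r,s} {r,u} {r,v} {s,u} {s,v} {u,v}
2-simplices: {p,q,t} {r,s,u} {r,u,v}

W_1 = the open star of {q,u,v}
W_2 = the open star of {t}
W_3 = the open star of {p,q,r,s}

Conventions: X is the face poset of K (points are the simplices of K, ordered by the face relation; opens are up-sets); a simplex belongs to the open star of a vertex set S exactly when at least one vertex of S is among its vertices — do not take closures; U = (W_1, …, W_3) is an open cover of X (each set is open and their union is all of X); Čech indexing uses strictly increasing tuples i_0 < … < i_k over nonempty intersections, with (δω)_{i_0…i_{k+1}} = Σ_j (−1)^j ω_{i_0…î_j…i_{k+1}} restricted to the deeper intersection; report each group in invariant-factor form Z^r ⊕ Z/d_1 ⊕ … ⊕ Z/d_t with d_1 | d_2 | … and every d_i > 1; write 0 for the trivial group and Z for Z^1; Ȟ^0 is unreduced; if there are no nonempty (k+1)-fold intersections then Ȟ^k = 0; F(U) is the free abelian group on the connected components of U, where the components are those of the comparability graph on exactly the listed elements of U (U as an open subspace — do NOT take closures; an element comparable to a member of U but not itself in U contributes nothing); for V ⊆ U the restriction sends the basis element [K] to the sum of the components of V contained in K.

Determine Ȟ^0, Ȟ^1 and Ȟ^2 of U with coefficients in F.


Ȟ^0(U;F) ≅ Z^2, Ȟ^1(U;F) ≅ Z and Ȟ^2(U;F) ≅ 0

nerve simplices:
  W1={{q},{u},{v},{p,q},{q,t},{r,u},{r,v},{s,u},{s,v},{u,v},{p,q,t},{r,s,u},{r,u,v}} W2={{t},{p,t},{q,t},{p,q,t}} W3={{p},{q},{r},{s},{p,q},{p,t},{q,t},{r,s},{r,u},{r,v},{s,u},{s,v},{p,q,t},{r,s,u},{r,u,v}}
  W12={{q,t},{p,q,t}} W13={{q},{p,q},{q,t},{r,u},{r,v},{s,u},{s,v},{p,q,t},{r,s,u},{r,u,v}} W23={{p,t},{q,t},{p,q,t}}
  W123={{q,t},{p,q,t}}
components per intersection:
  W1: {{q},{p,q},{q,t},{p,q,t}} {{u},{v},{r,u},{r,v},{s,u},{s,v},{u,v},{r,s,u},{r,u,v}}
  W2: {{t},{p,t},{q,t},{p,q,t}}
  W3: {{p},{q},{p,q},{p,t},{q,t},{p,q,t}} {{r},{s},{r,s},{r,u},{r,v},{s,u},{s,v},{r,s,u},{r,u,v}}
  W12: {{q,t},{p,q,t}}
  W13: {{q},{p,q},{q,t},{p,q,t}} {{r,u},{r,v},{s,u},{r,s,u},{r,u,v}} {{s,v}}
  W23: {{p,t},{q,t},{p,q,t}}
  W123: {{q,t},{p,q,t}}
C dims 5,5,1; δ0: rk 3, SNF 1^3; δ1: rk 1, SNF 1^1
degree 0: 5−3−0 = 2 → Ȟ^0 ≅ Z^2
degree 1: 5−1−3 = 1 → Ȟ^1 ≅ Z
degree 2: 1−0−1 = 0 → Ȟ^2 ≅ 0


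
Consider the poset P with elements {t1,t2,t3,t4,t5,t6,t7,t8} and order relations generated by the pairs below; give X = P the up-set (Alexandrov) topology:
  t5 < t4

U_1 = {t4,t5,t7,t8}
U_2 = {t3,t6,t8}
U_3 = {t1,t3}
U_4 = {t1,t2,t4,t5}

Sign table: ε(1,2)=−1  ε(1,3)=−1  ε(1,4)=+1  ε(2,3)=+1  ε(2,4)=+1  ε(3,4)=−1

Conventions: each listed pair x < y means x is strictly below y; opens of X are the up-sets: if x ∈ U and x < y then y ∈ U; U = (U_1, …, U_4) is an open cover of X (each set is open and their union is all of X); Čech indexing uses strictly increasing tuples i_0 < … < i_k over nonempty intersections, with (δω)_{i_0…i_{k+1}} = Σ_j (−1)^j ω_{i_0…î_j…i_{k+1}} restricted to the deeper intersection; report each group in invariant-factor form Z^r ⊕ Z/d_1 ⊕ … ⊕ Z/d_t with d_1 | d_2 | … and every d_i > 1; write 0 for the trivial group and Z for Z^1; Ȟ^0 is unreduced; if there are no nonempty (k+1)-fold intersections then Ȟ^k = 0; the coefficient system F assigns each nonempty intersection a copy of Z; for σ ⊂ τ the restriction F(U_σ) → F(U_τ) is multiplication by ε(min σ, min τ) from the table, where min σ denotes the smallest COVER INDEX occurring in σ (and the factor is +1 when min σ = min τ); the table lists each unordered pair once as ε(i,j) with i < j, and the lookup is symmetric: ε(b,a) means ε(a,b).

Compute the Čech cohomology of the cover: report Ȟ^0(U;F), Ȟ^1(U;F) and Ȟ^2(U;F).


Ȟ^0 ≅ Z,  Ȟ^1 ≅ Z,  Ȟ^2 ≅ 0

cover nerve:
  U12={t8} U14={t4,t5} U23={t3} U34={t1}
C dims 4,4; δ0: rk 3, SNF 1^3
Ȟ^0: (4−3)−0=1 ⇒ Z
Ȟ^1: (4−0)−3=1 ⇒ Z
Ȟ^2: (0−0)−0=0 ⇒ 0


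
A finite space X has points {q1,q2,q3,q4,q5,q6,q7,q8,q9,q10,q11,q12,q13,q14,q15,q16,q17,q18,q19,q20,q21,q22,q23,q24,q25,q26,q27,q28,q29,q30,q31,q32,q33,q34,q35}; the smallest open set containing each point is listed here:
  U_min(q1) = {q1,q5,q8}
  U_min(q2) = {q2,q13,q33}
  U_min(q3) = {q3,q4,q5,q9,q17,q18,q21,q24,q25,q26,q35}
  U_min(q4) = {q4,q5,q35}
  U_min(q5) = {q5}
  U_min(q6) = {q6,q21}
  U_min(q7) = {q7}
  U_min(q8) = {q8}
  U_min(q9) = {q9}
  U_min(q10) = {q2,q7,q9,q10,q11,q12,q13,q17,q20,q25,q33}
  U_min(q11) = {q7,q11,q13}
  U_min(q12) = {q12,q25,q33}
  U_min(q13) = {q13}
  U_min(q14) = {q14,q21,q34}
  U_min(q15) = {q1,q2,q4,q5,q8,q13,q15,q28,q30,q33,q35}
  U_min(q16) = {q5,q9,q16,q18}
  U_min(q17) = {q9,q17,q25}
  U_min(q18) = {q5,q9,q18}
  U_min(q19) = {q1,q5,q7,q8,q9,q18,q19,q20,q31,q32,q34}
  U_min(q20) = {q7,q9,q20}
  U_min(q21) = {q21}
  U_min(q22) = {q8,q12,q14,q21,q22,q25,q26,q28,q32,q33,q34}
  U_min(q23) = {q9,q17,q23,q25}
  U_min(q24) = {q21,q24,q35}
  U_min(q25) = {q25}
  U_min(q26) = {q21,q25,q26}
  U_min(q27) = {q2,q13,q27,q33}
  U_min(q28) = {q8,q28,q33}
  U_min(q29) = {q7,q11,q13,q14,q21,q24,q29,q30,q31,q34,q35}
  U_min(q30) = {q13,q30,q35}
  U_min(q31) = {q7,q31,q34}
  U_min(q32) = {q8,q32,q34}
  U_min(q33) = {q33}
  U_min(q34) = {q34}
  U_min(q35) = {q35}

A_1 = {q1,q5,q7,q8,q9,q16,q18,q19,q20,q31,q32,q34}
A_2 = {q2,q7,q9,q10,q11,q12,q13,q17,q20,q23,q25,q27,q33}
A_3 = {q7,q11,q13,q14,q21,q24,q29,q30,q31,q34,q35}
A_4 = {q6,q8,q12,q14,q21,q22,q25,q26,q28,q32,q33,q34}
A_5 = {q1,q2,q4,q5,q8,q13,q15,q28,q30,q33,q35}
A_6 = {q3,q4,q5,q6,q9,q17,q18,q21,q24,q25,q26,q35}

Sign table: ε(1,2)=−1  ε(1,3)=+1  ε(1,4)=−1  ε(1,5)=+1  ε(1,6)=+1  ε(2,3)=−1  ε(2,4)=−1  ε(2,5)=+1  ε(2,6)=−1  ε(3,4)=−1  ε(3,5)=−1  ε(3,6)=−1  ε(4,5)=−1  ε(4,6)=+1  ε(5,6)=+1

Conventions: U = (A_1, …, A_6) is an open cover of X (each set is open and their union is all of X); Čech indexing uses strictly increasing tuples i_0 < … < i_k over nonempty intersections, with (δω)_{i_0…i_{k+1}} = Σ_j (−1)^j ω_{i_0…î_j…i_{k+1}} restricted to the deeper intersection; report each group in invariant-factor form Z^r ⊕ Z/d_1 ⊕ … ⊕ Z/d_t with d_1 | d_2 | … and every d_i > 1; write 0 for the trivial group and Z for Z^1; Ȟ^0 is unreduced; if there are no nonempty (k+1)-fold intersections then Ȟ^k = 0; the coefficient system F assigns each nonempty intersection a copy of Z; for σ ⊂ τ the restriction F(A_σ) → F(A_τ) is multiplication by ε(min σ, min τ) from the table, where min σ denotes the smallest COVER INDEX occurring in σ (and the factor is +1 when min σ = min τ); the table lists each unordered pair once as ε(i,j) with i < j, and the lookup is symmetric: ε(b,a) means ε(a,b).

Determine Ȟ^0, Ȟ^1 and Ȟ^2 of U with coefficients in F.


intersection data:
  A12={q7,q9,q20} A13={q7,q31,q34} A14={q8,q32,q34} A15={q1,q5,q8} A16={q5,q9,q18} A23={q7,q11,q13} A24={q12,q25,q33} A25={q2,q13,q33} A26={q9,q17,q25} A34={q14,q21,q34} A35={q13,q30,q35} A36={q21,q24,q35} A45={q8,q28,q33} A46={q6,q21,q25,q26} A56={q4,q5,q35}
  A123={q7} A126={q9} A134={q34} A145={q8} A156={q5} A235={q13} A245={q33} A246={q25} A346={q21} A356={q35}
C dims 6,15,10; δ0: rk 6, SNF 1^5·2; δ1: rk 9, SNF 1^9
Ȟ^0 = (6 − 6) − 0 = 0, so Ȟ^0 ≅ 0
Ȟ^1 = (15 − 9) − 6 = 0 plus torsion [2], so Ȟ^1 ≅ Z/2
Ȟ^2 = (10 − 0) − 9 = 1, so Ȟ^2 ≅ Z

Ȟ^0 = 0; Ȟ^1 = Z/2; Ȟ^2 = Z


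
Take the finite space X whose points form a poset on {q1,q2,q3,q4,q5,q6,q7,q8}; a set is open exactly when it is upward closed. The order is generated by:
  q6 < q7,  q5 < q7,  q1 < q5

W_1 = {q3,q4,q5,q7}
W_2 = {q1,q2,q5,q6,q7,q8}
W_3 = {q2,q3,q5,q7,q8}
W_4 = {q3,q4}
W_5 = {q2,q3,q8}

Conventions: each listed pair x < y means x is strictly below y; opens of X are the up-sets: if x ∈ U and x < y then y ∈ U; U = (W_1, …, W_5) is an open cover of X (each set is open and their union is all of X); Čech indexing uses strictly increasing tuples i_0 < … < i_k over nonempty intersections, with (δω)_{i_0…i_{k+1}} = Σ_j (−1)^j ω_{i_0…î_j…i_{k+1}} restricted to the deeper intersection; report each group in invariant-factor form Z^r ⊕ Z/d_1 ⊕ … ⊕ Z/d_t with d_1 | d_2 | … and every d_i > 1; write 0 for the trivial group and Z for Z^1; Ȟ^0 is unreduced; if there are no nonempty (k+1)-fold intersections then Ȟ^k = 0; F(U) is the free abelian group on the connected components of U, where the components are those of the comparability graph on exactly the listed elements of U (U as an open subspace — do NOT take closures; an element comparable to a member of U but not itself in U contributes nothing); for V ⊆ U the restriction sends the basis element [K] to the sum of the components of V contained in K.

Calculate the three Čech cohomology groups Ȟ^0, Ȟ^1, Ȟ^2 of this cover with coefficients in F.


nonempty intersections:
  W12={q5,q7} W13={q3,q5,q7} W14={q3,q4} W15={q3} W23={q2,q5,q7,q8} W25={q2,q8} W34={q3} W35={q2,q3,q8} W45={q3}
  W123={q5,q7} W134={q3} W135={q3} W145={q3} W235={q2,q8} W345={q3}
  W1345={q3}
components per intersection:
  W1: {q3} {q4} {q5,q7}
  W2: {q1,q5,q6,q7} {q2} {q8}
  W3: {q2} {q3} {q5,q7} {q8}
  W4: {q3} {q4}
  W5: {q2} {q3} {q8}
  W12: {q5,q7}
  W13: {q3} {q5,q7}
  W14: {q3} {q4}
  W15: {q3}
  W23: {q2} {q5,q7} {q8}
  W25: {q2} {q8}
  W34: {q3}
  W35: {q2} {q3} {q8}
  W45: {q3}
  W123: {q5,q7}
  W134: {q3}
  W135: {q3}
  W145: {q3}
  W235: {q2} {q8}
  W345: {q3}
  W1345: {q3}
C dims 15,16,7,1; δ0: rk 10, SNF 1^10; δ1: rk 6, SNF 1^6; δ2: rk 1, SNF 1^1
Ȟ^0: (15−10)−0=5 ⇒ Z^5
Ȟ^1: (16−6)−10=0 ⇒ 0
Ȟ^2: (7−1)−6=0 ⇒ 0

Ȟ^0 = Z^5, Ȟ^1 = 0, Ȟ^2 = 0


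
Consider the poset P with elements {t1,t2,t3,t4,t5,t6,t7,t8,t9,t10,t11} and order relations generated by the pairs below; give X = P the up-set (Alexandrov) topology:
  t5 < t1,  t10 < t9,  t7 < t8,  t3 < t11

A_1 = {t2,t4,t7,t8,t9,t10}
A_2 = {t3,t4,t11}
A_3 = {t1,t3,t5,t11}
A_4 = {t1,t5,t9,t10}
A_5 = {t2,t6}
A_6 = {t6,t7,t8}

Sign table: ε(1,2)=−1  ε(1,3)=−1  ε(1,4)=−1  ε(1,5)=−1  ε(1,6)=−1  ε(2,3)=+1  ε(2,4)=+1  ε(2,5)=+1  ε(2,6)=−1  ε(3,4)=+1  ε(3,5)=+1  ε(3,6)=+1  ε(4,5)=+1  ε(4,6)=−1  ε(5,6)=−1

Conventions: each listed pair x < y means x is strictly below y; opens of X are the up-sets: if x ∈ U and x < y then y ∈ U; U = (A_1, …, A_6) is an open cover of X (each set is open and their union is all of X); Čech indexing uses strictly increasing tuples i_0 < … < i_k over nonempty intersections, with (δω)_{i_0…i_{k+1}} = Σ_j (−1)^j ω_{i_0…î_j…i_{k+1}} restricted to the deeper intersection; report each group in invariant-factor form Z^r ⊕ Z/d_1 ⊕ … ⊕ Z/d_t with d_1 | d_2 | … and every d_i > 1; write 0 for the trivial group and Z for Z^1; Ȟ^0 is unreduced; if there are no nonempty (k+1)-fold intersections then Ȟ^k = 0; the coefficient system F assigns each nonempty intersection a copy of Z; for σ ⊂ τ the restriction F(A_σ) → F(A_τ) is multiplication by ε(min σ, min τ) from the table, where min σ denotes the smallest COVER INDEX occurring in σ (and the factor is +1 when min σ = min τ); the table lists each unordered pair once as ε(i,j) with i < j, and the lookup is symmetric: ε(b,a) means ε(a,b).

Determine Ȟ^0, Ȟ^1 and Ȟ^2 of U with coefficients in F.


Ȟ^0 = 0, Ȟ^1 = Z ⊕ Z/2 and Ȟ^2 = 0

nonempty intersections:
  A12={t4} A14={t9,t10} A15={t2} A16={t7,t8} A23={t3,t11} A34={t1,t5} A56={t6}
C dims 6,7; δ0: rk 6, SNF 1^5·2
Ȟ^0: (6−6)−0=0 ⇒ 0
Ȟ^1: (7−0)−6=1 plus torsion [2] ⇒ Z ⊕ Z/2
Ȟ^2: (0−0)−0=0 ⇒ 0


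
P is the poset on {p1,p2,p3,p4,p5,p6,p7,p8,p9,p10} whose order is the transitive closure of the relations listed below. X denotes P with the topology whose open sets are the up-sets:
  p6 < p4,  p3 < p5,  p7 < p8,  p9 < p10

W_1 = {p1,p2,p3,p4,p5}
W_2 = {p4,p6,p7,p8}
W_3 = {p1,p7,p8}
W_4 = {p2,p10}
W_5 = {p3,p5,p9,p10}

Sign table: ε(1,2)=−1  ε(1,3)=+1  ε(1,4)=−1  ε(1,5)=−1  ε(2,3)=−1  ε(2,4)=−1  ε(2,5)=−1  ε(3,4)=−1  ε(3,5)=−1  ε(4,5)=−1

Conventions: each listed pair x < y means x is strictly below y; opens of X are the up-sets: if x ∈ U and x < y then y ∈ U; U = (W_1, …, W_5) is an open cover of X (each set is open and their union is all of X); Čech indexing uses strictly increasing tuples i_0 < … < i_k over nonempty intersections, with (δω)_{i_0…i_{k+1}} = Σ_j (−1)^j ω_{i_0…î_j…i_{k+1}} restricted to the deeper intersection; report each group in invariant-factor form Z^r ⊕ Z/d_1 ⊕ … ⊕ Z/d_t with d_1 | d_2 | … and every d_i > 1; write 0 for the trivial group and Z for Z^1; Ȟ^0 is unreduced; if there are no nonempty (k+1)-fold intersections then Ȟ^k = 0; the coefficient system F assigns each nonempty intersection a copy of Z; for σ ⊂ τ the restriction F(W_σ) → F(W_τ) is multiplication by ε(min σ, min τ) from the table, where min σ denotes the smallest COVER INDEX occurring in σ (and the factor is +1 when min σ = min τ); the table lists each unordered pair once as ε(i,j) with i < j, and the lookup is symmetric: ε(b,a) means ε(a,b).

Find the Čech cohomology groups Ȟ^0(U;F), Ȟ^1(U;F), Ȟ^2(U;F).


Ȟ^0(U;F) ≅ 0,  Ȟ^1(U;F) ≅ Z ⊕ Z/2,  Ȟ^2(U;F) ≅ 0

nonempty overlaps:
  W12={p4} W13={p1} W14={p2} W15={p3,p5} W23={p7,p8} W45={p10}
C dims 5,6; δ0: rk 5, SNF 1^4·2
degree 0: 5−5−0 = 0 → Ȟ^0 ≅ 0
degree 1: 6−0−5 = 1 plus torsion [2] → Ȟ^1 ≅ Z ⊕ Z/2
degree 2: 0−0−0 = 0 → Ȟ^2 ≅ 0


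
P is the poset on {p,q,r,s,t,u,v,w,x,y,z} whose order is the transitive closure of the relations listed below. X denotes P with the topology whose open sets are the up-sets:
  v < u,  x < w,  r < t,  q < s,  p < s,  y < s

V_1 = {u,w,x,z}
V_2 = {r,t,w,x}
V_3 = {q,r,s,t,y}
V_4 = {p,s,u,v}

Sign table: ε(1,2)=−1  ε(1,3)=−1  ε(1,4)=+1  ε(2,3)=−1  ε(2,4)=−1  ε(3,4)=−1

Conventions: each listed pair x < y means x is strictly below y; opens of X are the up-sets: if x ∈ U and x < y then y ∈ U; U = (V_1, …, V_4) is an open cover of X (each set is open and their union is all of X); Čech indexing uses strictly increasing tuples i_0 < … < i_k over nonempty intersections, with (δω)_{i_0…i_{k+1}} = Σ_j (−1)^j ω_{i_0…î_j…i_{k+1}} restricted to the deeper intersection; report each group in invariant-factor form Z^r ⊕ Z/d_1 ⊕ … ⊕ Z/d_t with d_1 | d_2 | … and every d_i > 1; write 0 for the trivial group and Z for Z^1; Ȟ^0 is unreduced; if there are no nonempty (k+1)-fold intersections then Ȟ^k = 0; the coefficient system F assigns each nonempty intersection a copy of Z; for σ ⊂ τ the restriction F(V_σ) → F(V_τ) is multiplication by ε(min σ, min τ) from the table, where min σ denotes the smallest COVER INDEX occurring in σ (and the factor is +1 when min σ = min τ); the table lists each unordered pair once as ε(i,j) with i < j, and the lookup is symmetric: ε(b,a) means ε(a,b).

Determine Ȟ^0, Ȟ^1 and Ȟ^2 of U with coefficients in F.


Ȟ^0 = 0, Ȟ^1 = Z/2, Ȟ^2 = 0

nerve of the cover:
  V12={w,x} V14={u} V23={r,t} V34={s}
C dims 4,4; δ0: rk 4, SNF 1^3·2
Ȟ^0 = (4 − 4) − 0 = 0, so Ȟ^0 ≅ 0
Ȟ^1 = (4 − 0) − 4 = 0 plus torsion [2], so Ȟ^1 ≅ Z/2
Ȟ^2 = (0 − 0) − 0 = 0, so Ȟ^2 ≅ 0


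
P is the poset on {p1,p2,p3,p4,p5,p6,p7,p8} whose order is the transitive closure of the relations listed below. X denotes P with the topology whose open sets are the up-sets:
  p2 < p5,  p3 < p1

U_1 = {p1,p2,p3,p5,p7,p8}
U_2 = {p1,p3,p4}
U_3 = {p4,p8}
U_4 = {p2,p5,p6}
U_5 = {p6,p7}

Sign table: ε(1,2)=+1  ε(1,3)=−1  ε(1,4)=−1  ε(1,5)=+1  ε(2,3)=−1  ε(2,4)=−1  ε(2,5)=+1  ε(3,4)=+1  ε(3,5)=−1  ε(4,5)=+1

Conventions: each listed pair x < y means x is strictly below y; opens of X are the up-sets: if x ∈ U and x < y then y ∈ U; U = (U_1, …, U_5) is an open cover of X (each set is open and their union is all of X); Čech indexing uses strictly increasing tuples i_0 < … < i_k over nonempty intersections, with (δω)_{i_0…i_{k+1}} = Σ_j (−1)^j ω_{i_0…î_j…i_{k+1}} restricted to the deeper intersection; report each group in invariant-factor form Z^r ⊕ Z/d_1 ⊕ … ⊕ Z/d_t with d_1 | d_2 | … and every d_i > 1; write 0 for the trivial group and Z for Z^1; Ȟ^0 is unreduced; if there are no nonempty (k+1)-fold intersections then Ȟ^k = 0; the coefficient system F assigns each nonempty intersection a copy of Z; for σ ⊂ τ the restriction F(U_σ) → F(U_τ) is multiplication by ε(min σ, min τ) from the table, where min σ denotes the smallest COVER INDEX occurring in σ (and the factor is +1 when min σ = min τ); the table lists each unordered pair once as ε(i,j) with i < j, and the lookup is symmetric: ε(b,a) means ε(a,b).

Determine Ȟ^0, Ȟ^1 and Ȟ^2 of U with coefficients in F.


Ȟ^0 ≅ 0; Ȟ^1 ≅ Z ⊕ Z/2; Ȟ^2 ≅ 0

cover nerve:
  U12={p1,p3} U13={p8} U14={p2,p5} U15={p7} U23={p4} U45={p6}
C dims 5,6; δ0: rk 5, SNF 1^4·2
Ȟ^0: (5−5)−0=0 ⇒ 0
Ȟ^1: (6−0)−5=1 plus torsion [2] ⇒ Z ⊕ Z/2
Ȟ^2: (0−0)−0=0 ⇒ 0


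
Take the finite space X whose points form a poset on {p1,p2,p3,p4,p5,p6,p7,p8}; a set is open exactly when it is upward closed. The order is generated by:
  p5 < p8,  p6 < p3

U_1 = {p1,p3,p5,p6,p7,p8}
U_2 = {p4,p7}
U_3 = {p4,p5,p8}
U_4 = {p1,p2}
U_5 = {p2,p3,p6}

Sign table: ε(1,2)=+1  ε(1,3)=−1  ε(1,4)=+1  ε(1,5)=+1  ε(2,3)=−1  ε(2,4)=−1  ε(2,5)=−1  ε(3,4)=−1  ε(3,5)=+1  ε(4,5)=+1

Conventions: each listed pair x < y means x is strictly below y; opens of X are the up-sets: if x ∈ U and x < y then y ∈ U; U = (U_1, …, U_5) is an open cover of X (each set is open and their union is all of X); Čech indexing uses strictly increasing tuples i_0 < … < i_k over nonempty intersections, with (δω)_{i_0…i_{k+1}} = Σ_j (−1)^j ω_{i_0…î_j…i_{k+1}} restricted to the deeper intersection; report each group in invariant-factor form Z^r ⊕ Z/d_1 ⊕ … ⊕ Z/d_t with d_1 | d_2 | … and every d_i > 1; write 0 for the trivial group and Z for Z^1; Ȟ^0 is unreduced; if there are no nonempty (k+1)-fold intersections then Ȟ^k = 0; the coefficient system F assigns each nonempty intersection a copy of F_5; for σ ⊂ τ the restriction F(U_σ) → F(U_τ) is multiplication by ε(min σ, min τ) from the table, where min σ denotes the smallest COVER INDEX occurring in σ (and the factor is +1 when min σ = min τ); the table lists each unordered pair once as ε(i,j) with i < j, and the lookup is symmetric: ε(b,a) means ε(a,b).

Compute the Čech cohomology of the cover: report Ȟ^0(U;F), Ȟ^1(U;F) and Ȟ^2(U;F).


Ȟ^0(U;F) ≅ Z/5, Ȟ^1(U;F) ≅ Z/5 ⊕ Z/5 and Ȟ^2(U;F) ≅ 0

cover nerve:
  U12={p7} U13={p5,p8} U14={p1} U15={p3,p6} U23={p4} U45={p2}
C dims 5,6; δ0: rk_F5 4
Ȟ^0: (5−4)−0=1 ⇒ Z/5
Ȟ^1: (6−0)−4=2 ⇒ Z/5 ⊕ Z/5
Ȟ^2: (0−0)−0=0 ⇒ 0


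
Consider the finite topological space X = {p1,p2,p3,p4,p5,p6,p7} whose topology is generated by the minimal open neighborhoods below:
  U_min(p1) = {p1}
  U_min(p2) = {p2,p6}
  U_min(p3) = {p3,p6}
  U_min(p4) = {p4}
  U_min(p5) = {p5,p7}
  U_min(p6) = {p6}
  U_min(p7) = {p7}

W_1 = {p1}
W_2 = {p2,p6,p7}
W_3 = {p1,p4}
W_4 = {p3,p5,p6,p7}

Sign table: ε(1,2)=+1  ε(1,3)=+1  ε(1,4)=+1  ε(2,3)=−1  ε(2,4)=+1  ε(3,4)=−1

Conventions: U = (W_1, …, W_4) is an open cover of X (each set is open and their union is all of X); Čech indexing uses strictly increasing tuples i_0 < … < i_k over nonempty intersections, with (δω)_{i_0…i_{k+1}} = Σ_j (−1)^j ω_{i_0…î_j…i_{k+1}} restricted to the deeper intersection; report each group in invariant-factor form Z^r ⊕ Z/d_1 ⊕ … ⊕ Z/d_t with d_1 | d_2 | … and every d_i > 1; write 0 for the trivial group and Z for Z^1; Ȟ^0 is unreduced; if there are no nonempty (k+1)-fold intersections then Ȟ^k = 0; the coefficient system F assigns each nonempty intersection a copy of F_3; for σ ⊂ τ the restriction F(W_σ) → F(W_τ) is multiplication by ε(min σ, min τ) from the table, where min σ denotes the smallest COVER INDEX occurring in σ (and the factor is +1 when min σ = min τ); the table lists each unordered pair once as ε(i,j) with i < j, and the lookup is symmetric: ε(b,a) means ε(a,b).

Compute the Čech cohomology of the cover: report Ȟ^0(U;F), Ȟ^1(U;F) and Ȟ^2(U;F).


cover nerve:
  W13={p1} W24={p6,p7}
C dims 4,2; δ0: rk_F3 2
Ȟ^0: (4−2)−0=2 ⇒ Z/3 ⊕ Z/3
Ȟ^1: (2−0)−2=0 ⇒ 0
Ȟ^2: (0−0)−0=0 ⇒ 0

Ȟ^0(U;F) ≅ Z/3 ⊕ Z/3, Ȟ^1(U;F) ≅ 0, Ȟ^2(U;F) ≅ 0


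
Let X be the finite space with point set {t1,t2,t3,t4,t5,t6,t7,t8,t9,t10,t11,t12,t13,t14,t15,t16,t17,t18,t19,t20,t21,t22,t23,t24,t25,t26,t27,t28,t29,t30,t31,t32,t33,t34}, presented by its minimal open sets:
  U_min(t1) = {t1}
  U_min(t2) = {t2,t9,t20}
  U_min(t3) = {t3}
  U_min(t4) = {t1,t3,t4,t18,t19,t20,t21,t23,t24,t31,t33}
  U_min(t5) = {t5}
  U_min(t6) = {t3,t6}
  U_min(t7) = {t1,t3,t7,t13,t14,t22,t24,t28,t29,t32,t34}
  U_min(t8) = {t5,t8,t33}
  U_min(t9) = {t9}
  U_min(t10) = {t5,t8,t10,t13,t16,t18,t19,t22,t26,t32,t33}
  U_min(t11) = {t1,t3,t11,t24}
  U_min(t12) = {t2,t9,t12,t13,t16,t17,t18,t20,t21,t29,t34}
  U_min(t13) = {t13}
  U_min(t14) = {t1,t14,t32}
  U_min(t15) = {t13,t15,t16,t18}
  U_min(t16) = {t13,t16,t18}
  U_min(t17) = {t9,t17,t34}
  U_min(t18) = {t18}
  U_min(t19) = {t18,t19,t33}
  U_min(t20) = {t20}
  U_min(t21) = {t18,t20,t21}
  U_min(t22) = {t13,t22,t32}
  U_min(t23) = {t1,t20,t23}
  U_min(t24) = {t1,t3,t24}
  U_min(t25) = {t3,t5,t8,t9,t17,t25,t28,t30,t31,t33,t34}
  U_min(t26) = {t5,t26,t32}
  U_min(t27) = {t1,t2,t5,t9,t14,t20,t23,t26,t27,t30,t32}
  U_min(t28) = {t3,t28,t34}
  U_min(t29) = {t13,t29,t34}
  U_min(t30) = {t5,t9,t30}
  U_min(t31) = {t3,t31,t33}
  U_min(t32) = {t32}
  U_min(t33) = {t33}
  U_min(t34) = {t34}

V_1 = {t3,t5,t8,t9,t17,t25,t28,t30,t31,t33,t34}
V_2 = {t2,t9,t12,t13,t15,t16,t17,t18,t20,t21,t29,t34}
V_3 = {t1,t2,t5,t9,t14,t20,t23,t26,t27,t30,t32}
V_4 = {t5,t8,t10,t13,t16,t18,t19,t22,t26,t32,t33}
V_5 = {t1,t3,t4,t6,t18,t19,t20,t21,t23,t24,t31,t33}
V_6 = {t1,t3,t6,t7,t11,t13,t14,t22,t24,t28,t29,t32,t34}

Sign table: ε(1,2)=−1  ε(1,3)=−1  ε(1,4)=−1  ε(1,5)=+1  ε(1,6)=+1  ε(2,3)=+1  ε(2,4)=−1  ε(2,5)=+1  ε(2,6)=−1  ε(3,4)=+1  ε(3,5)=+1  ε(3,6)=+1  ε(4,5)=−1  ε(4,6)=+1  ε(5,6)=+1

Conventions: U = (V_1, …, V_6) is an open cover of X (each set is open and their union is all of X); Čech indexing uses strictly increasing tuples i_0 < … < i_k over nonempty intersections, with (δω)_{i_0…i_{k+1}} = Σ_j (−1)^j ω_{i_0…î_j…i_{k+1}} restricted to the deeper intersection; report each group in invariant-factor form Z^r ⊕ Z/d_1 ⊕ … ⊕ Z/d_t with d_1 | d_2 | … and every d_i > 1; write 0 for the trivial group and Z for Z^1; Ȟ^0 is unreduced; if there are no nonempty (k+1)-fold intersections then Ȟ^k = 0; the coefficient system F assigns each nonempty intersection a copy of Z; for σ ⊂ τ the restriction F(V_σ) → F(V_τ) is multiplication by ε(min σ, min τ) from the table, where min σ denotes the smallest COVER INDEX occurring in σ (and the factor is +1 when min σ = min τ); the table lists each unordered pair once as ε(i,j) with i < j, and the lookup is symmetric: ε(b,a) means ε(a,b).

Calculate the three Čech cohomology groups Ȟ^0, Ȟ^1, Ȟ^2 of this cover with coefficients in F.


cover nerve:
  V12={t9,t17,t34} V13={t5,t9,t30} V14={t5,t8,t33} V15={t3,t31,t33} V16={t3,t28,t34} V23={t2,t9,t20} V24={t13,t16,t18} V25={t18,t20,t21} V26={t13,t29,t34} V34={t5,t26,t32} V35={t1,t20,t23} V36={t1,t14,t32} V45={t18,t19,t33} V46={t13,t22,t32} V56={t1,t3,t6,t24}
  V123={t9} V126={t34} V134={t5} V145={t33} V156={t3} V235={t20} V245={t18} V246={t13} V346={t32} V356={t1}
C dims 6,15,10; δ0: rk 6, SNF 1^5·2; δ1: rk 9, SNF 1^9
Ȟ^0: (6−6)−0=0 ⇒ 0
Ȟ^1: (15−9)−6=0 plus torsion [2] ⇒ Z/2
Ȟ^2: (10−0)−9=1 ⇒ Z

Ȟ^0(U;F) ≅ 0; Ȟ^1(U;F) ≅ Z/2; Ȟ^2(U;F) ≅ Z


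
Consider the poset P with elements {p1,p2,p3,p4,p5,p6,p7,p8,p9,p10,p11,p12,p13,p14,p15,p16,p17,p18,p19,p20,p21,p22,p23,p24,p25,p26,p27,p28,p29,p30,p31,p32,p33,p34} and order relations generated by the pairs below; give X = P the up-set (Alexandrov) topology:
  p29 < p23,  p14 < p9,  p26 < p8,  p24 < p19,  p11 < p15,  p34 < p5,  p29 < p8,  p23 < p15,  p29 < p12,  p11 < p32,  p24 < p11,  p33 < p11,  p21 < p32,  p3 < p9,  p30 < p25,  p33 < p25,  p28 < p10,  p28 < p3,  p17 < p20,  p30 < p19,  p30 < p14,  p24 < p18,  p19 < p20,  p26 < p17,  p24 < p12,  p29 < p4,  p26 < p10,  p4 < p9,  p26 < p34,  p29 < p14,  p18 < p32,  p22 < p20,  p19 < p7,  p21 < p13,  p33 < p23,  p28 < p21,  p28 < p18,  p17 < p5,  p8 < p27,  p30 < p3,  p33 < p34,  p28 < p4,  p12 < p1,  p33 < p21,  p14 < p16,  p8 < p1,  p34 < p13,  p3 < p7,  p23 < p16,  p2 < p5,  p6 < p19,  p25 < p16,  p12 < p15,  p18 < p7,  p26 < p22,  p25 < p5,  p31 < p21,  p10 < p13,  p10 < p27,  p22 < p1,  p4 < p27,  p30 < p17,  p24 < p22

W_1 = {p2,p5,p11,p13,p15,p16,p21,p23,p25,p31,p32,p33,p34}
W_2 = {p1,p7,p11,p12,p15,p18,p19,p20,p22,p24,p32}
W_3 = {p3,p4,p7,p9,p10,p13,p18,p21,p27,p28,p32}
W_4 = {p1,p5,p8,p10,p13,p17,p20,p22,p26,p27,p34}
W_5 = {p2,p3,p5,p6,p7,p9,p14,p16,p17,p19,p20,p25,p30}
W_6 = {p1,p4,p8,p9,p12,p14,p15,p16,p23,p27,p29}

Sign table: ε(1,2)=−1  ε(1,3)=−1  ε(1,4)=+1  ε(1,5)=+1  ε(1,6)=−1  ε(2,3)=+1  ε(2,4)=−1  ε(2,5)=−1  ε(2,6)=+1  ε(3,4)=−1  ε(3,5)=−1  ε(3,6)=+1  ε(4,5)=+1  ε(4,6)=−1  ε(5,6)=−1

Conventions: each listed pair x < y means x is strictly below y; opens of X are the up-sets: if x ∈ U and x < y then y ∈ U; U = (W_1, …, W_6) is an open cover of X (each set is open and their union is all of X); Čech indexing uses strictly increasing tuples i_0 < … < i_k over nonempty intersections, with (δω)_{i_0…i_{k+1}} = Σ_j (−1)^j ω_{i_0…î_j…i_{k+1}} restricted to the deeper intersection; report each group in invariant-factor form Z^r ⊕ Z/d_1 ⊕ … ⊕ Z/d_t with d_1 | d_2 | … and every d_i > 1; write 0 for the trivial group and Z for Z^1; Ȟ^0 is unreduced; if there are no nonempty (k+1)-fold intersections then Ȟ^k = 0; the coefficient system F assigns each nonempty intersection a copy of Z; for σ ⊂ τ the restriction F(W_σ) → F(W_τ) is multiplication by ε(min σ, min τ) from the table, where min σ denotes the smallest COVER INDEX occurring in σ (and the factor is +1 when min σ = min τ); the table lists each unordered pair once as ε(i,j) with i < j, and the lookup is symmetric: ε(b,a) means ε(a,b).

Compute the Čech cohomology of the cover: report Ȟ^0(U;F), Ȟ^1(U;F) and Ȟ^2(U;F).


Ȟ^0 ≅ Z, Ȟ^1 ≅ 0, Ȟ^2 ≅ Z/2

nerve of the cover:
  W12={p11,p15,p32} W13={p13,p21,p32} W14={p5,p13,p34} W15={p2,p5,p16,p25} W16={p15,p16,p23} W23={p7,p18,p32} W24={p1,p20,p22} W25={p7,p19,p20} W26={p1,p12,p15} W34={p10,p13,p27} W35={p3,p7,p9} W36={p4,p9,p27} W45={p5,p17,p20} W46={p1,p8,p27} W56={p9,p14,p16}
  W123={p32} W126={p15} W134={p13} W145={p5} W156={p16} W235={p7} W245={p20} W246={p1} W346={p27} W356={p9}
C dims 6,15,10; δ0: rk 5, SNF 1^5; δ1: rk 10, SNF 1^9·2
Ȟ^0 = (6 − 5) − 0 = 1, so Ȟ^0 ≅ Z
Ȟ^1 = (15 − 10) − 5 = 0, so Ȟ^1 ≅ 0
Ȟ^2 = (10 − 0) − 10 = 0 plus torsion [2], so Ȟ^2 ≅ Z/2


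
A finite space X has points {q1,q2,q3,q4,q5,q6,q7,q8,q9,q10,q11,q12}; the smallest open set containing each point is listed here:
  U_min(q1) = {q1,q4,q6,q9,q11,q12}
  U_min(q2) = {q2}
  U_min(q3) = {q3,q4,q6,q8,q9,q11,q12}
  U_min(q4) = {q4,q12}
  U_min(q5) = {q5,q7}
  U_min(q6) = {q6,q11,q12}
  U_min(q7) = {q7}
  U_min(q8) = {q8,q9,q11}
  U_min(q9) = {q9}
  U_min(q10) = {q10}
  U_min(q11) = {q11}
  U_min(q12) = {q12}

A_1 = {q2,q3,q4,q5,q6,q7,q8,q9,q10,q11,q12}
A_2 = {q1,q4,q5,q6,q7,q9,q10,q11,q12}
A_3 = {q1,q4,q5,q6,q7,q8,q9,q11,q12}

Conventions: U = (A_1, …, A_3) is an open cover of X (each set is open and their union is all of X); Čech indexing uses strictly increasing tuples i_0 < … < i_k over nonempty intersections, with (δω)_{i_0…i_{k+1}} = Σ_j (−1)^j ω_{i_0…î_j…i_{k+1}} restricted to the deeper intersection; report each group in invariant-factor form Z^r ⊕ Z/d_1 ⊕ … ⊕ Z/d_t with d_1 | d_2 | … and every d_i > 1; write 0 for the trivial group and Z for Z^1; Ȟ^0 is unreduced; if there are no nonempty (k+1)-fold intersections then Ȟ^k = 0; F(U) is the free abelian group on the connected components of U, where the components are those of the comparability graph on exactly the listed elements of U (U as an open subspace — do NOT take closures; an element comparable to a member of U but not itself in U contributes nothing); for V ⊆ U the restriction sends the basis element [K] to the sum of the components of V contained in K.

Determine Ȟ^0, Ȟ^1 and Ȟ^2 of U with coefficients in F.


intersection data:
  A12={q4,q5,q6,q7,q9,q10,q11,q12} A13={q4,q5,q6,q7,q8,q9,q11,q12} A23={q1,q4,q5,q6,q7,q9,q11,q12}
  A123={q4,q5,q6,q7,q9,q11,q12}
components per intersection:
  A1: {q2} {q3,q4,q6,q8,q9,q11,q12} {q5,q7} {q10}
  A2: {q1,q4,q6,q9,q11,q12} {q5,q7} {q10}
  A3: {q1,q4,q6,q8,q9,q11,q12} {q5,q7}
  A12: {q4,q6,q11,q12} {q5,q7} {q9} {q10}
  A13: {q4,q6,q8,q9,q11,q12} {q5,q7}
  A23: {q1,q4,q6,q9,q11,q12} {q5,q7}
  A123: {q4,q6,q11,q12} {q5,q7} {q9}
C dims 9,8,3; δ0: rk 5, SNF 1^5; δ1: rk 3, SNF 1^3
Ȟ^0 = (9 − 5) − 0 = 4, so Ȟ^0 ≅ Z^4
Ȟ^1 = (8 − 3) − 5 = 0, so Ȟ^1 ≅ 0
Ȟ^2 = (3 − 0) − 3 = 0, so Ȟ^2 ≅ 0

Ȟ^0 ≅ Z^4; Ȟ^1 ≅ 0; Ȟ^2 ≅ 0


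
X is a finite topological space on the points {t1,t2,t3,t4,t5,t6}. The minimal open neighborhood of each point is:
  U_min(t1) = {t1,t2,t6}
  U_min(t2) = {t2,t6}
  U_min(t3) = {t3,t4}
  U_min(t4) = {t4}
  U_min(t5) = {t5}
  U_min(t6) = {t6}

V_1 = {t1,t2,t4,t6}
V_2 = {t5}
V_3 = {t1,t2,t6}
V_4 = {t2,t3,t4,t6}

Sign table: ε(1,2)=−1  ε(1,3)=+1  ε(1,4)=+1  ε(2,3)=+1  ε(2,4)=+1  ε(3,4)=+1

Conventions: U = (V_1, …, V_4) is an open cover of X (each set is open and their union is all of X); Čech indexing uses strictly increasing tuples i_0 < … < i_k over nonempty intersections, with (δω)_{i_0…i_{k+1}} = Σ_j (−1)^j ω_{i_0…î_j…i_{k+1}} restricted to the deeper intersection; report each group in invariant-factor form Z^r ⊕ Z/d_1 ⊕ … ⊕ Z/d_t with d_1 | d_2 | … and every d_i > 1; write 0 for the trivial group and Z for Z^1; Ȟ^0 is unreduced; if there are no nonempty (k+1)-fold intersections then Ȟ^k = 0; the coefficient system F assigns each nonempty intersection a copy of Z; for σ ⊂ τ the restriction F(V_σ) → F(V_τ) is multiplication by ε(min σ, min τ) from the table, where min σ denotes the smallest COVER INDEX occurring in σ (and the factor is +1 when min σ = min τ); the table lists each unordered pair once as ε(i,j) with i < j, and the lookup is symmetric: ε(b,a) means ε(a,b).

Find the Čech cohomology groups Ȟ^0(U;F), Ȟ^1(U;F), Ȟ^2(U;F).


Ȟ^0 = Z^2,  Ȟ^1 = 0,  Ȟ^2 = 0

nerve of the cover:
  V13={t1,t2,t6} V14={t2,t4,t6} V34={t2,t6}
  V134={t2,t6}
C dims 4,3,1; δ0: rk 2, SNF 1^2; δ1: rk 1, SNF 1^1
Ȟ^0 = (4 − 2) − 0 = 2, so Ȟ^0 ≅ Z^2
Ȟ^1 = (3 − 1) − 2 = 0, so Ȟ^1 ≅ 0
Ȟ^2 = (1 − 0) − 1 = 0, so Ȟ^2 ≅ 0
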